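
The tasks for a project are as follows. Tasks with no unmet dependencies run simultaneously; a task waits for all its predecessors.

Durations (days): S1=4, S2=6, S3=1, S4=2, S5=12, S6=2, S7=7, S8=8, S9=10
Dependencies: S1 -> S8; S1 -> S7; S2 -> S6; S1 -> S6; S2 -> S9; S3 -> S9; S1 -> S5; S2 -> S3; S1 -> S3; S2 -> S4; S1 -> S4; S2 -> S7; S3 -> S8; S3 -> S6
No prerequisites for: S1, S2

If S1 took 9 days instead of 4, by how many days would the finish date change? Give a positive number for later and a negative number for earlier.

Actual critical path: S2→S3→S9 = 6+1+10 = 17 ⇒ 17 days.
The longest path through S1 is only 16 days, so S1 has float 1.
New critical path: S1→S5 = 9+12 = 21 ⇒ 21 days.
Change in finish: 21 − 17 = +4 days.

4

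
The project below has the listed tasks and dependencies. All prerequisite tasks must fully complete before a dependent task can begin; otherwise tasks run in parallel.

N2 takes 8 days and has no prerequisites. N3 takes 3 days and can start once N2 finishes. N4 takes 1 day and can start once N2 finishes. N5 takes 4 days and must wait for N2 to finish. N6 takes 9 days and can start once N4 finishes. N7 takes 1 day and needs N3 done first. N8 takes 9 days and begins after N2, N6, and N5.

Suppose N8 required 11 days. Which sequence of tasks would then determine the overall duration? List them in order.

N2, N4, N6, N8

Actual critical path: N2→N4→N6→N8 = 8+1+9+9 = 27 ⇒ 27 days.
N8 is on the critical path; changing it to 11 makes that path 29 days.
No other chain overtakes it, so the finish is 29 days.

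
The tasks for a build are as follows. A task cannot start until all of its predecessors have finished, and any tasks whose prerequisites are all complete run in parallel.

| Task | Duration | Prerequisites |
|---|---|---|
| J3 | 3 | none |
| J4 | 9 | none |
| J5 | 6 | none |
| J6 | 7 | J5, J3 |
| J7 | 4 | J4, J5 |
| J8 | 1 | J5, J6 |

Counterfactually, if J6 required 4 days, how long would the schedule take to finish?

13

Baseline: J5→J6→J8 = 6+7+1 = 14 → 14 days.
J6 lies on that path, so at 4 days the path becomes 11 days.
The binding chain switches to J4→J7 = 9+4 = 13; finish 13 days.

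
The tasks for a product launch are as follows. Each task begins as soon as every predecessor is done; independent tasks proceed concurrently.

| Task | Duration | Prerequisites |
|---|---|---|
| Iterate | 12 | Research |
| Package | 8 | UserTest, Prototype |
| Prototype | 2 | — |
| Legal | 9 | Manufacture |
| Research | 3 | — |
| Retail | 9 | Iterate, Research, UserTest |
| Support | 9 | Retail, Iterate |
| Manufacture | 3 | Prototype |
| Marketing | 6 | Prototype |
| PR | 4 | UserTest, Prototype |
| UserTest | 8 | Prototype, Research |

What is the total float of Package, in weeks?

14

The longest chain is Research→Iterate→Retail→Support = 3+12+9+9 = 33; overall finish 33 weeks.
The longest chain containing Package totals 19 weeks.
Float = 33 − 19 = 14.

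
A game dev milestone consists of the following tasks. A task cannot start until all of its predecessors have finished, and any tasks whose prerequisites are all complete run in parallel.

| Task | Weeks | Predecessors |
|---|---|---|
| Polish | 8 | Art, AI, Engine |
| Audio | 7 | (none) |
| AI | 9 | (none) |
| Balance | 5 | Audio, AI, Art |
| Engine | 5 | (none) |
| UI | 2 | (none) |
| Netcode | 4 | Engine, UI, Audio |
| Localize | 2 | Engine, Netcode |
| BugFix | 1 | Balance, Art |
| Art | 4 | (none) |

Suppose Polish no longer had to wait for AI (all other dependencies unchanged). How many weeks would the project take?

Original critical path: AI→Polish = 9+8 = 17 ⇒ 17 weeks.
Without AI→Polish, Polish's earliest start moves from 9 to 5.
The longest chain is now AI→Balance→BugFix = 9+5+1 = 15, so the project takes 15 weeks.

15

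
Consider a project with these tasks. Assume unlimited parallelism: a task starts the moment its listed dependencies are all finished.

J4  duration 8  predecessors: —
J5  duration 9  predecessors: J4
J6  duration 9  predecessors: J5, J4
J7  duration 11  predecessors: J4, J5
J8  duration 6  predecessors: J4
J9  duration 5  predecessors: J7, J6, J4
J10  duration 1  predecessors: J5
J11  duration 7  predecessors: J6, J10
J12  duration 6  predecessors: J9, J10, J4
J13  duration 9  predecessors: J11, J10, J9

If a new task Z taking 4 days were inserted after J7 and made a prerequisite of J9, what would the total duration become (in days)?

46

Originally the job takes 42 days.
With Z inserted, J9 now waits for max(J7, J6, J4, Z).
New critical path: J4→J5→J7→Z→J9→J13 = 8+9+11+4+5+9 = 46 ⇒ 46 days.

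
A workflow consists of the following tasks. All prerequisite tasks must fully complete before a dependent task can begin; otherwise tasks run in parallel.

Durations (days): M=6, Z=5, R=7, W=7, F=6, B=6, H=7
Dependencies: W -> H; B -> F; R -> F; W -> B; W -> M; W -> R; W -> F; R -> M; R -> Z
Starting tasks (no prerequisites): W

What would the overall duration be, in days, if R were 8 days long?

The binding path is W→R→F = 7+7+6 = 20; finish at 20 days.
Since R is critical, the +1 change carries straight to that chain (now 21 days).
The critical path is still W→R→F; finish is now 21 days.

21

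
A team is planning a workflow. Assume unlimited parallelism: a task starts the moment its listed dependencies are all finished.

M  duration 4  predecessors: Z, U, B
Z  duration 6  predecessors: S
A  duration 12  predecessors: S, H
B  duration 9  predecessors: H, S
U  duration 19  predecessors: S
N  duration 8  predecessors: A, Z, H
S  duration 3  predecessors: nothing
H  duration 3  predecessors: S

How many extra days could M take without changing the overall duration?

0

The longest chain is S→H→A→N = 3+3+12+8 = 26; overall finish 26 days.
The longest chain containing M totals 26 days.
Float = 26 − 26 = 0.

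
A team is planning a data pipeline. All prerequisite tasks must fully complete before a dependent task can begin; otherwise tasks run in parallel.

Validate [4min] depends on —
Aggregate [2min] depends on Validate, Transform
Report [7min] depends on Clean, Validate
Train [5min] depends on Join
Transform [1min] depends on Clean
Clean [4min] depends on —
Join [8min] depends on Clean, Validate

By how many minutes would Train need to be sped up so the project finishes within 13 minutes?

4

Current finish: 17 minutes; target: 13.
Train is on every critical path, so each minute cut from Train cuts the finish by one (this holds down to a finish of 13).
Need 17 − 13 = 4 minutes off Train → Train becomes 1 minute, finish becomes 13.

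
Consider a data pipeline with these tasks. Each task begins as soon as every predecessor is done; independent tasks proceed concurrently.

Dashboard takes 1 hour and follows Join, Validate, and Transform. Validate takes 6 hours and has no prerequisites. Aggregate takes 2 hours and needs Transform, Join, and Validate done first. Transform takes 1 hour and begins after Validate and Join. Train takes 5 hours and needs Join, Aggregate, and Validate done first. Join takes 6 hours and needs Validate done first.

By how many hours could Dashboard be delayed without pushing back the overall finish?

6

Validate→Join→Transform→Aggregate→Train = 6+6+1+2+5 = 20 sets the makespan at 20 hours.
Dashboard finishes as early as 14 and must finish by 20.
Float = 20 − 14 = 6.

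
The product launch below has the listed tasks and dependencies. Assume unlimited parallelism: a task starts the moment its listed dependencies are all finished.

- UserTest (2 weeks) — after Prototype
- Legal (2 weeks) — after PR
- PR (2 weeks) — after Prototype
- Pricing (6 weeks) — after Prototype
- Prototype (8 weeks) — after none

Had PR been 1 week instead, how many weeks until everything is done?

14

Critical path before the change: Prototype→Pricing = 8+6 = 14 giving 14 weeks.
PR has 2 weeks of float (longest path through it is 12).
No other chain overtakes it, so the finish is 14 weeks.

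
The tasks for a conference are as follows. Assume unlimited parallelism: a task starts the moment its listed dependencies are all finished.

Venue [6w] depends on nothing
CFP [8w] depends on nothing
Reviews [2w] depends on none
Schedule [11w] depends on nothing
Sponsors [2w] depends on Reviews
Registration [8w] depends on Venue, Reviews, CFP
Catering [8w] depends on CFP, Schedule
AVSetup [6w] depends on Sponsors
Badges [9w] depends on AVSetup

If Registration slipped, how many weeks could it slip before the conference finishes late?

The longest chain is Reviews→Sponsors→AVSetup→Badges = 2+2+6+9 = 19; overall finish 19 weeks.
Registration finishes as early as 16 and must finish by 19.
Float = 19 − 16 = 3.

3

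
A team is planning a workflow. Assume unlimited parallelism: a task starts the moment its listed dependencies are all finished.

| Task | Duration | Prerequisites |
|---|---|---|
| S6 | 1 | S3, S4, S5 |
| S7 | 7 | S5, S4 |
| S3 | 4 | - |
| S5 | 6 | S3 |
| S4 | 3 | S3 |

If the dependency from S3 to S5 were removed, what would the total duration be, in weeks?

14

Original critical path: S3→S5→S7 = 4+6+7 = 17 ⇒ 17 weeks.
Without S3→S5, S5's earliest start moves from 4 to 0.
New critical path: S3→S4→S7 = 4+3+7 = 14 ⇒ 14 weeks.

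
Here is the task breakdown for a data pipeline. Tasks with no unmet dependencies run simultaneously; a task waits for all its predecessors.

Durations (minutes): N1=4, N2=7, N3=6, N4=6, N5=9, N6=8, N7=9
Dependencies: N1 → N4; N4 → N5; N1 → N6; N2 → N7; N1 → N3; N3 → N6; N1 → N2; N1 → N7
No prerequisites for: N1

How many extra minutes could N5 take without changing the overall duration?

1

The longest chain is N1→N2→N7 = 4+7+9 = 20; overall finish 20 minutes.
N5 finishes as early as 19 and must finish by 20.
Float = 20 − 19 = 1.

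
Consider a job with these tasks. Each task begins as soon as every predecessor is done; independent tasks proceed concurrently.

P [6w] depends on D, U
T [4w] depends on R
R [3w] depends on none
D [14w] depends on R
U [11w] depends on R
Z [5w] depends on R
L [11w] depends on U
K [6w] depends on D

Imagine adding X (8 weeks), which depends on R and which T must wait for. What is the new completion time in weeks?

Originally the job takes 25 weeks.
With X inserted, T now waits for max(R, X).
New critical path: R→U→L = 3+11+11 = 25 ⇒ 25 weeks.

25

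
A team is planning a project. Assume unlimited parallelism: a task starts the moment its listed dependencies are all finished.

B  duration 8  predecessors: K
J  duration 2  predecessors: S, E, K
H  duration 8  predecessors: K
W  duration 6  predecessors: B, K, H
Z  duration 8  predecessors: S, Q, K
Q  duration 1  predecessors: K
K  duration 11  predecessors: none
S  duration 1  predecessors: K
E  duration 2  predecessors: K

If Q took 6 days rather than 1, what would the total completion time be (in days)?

The binding path is K→B→W = 11+8+6 = 25; finish at 25 days.
The longest path through Q is only 20 days, so Q has float 5.
No other chain overtakes it, so the finish is 25 days.

25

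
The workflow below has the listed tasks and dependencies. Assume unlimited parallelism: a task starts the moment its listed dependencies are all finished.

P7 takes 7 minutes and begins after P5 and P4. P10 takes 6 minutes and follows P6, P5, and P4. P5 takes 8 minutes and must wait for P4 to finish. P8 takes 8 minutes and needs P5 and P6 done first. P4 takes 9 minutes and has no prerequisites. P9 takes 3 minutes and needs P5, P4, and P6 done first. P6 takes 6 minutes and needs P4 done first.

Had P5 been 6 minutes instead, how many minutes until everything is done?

Critical path before the change: P4→P5→P8 = 9+8+8 = 25 giving 25 minutes.
Since P5 is critical, the -2 change carries straight to that chain (now 23 minutes).
The critical path is still P4→P5→P8; finish is now 23 minutes.

23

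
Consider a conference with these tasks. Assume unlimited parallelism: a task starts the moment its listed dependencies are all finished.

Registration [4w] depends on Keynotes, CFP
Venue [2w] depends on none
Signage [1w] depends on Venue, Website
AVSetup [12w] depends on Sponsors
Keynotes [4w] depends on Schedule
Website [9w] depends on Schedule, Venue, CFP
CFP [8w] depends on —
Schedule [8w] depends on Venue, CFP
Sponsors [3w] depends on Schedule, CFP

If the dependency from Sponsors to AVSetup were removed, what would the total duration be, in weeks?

Before: longest chain CFP→Schedule→Sponsors→AVSetup = 8+8+3+12 = 31, finish 31.
Without Sponsors→AVSetup, AVSetup's earliest start moves from 19 to 0.
The longest chain is now CFP→Schedule→Website→Signage = 8+8+9+1 = 26, so the job takes 26 weeks.

26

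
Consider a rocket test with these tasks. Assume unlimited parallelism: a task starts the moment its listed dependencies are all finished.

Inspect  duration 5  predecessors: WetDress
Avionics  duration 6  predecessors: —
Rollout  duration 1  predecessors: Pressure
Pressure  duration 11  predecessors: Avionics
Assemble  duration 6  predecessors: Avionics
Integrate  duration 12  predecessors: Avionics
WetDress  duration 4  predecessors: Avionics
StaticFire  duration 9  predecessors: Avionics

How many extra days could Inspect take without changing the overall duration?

Critical path: Avionics→Pressure→Rollout = 6+11+1 = 18, so the finish is 18 days.
The longest chain containing Inspect totals 15 days.
So Inspect can slip 18 − 15 = 3 days.

3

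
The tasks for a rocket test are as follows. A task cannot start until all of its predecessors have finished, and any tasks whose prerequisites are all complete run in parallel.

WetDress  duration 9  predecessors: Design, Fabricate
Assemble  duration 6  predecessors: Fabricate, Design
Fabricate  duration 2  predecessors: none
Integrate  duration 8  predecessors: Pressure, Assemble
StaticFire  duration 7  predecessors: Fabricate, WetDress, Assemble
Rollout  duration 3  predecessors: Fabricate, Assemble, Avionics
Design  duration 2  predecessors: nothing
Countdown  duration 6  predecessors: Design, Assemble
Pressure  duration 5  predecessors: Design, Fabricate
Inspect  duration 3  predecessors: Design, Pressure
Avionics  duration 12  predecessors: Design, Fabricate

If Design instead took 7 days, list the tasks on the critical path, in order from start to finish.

Design, WetDress, StaticFire

Critical path before the change: Design→WetDress→StaticFire = 2+9+7 = 18 giving 18 days.
Design lies on that path, so at 7 days the path becomes 23 days.
No other chain overtakes it, so the finish is 23 days.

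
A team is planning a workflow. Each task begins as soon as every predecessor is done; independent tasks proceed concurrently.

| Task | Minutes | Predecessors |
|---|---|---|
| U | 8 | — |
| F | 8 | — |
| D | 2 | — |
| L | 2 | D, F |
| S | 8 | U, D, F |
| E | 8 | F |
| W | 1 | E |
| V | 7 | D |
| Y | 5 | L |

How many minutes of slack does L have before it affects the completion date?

Critical path: F→E→W = 8+8+1 = 17, so the finish is 17 minutes.
Longest path through L: 15 minutes (earliest finish 10, latest finish 12).
So L can slip 12 − 10 = 2 minutes.

2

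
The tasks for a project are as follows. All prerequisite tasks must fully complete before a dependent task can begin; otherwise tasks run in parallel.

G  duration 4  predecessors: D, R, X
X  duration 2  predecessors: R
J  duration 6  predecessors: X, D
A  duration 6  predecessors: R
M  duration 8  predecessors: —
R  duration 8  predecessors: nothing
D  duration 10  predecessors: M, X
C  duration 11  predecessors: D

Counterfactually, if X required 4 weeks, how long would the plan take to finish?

As given, the longest chain is R→X→D→C = 8+2+10+11 = 31, so the finish is 31 weeks.
X lies on that path, so at 4 weeks the path becomes 33 weeks.
No other chain overtakes it, so the finish is 33 weeks.

33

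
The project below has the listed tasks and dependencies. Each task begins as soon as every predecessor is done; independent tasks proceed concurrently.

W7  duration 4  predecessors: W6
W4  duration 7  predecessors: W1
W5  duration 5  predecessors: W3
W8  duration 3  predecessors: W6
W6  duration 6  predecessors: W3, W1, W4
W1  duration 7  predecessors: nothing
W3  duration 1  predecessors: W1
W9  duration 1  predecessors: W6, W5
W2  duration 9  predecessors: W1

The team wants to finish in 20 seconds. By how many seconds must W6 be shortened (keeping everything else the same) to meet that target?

4

Current finish: 24 seconds; target: 20.
W6 is on every critical path, so each second cut from W6 cuts the finish by one (this holds down to a finish of 19).
Need 24 − 20 = 4 seconds off W6 → W6 becomes 2 seconds, finish becomes 20.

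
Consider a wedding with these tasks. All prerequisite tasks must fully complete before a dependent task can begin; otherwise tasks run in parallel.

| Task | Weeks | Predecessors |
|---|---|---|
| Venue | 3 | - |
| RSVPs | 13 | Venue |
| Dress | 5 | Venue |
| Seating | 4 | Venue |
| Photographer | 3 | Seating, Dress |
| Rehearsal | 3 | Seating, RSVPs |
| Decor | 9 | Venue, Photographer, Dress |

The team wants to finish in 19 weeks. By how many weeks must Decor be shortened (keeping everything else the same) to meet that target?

1

Current finish: 20 weeks; target: 19.
Decor is on every critical path, so each week cut from Decor cuts the finish by one (this holds down to a finish of 19).
Need 20 − 19 = 1 week off Decor → Decor becomes 8 weeks, finish becomes 19.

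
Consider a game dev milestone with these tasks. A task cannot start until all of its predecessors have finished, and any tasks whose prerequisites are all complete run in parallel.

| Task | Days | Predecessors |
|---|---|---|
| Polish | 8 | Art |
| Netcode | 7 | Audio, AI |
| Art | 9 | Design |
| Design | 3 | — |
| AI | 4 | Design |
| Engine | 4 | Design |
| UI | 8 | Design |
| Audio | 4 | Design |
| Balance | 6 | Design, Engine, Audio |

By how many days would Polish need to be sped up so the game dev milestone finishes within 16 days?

Current finish: 20 days; target: 16.
Polish is on every critical path, so each day cut from Polish cuts the finish by one (this holds down to a finish of 14).
Need 20 − 16 = 4 days off Polish → Polish becomes 4 days, finish becomes 16.

4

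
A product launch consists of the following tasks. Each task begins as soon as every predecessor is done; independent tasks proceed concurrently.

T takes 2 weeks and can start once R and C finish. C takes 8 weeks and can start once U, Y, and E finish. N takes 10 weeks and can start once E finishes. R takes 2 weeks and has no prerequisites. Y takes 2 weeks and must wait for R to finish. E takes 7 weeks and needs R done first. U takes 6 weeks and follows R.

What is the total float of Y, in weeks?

The longest chain is R→E→N = 2+7+10 = 19; overall finish 19 weeks.
The longest chain containing Y totals 14 weeks.
Slack of Y = 7 − 2 = 5 weeks.

5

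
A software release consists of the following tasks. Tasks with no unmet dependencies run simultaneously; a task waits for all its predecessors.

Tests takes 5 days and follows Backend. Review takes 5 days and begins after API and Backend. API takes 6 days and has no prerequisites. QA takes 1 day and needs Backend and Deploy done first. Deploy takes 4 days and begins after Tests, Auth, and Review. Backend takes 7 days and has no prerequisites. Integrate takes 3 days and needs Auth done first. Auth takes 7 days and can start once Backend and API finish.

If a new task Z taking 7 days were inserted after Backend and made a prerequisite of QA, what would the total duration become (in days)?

19

Originally the software release takes 19 days.
With Z inserted, QA now waits for max(Backend, Deploy, Z).
New critical path: Backend→Auth→Deploy→QA = 7+7+4+1 = 19 ⇒ 19 days.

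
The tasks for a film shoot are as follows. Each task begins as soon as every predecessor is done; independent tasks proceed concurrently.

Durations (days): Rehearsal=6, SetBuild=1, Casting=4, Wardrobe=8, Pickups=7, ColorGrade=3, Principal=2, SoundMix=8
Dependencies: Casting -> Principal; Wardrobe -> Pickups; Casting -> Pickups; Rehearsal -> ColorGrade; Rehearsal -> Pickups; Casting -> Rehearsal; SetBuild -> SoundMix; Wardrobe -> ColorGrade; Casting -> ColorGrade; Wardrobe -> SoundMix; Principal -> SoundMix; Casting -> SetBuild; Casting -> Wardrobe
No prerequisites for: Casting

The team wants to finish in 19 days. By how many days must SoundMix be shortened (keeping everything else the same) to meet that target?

1

Current finish: 20 days; target: 19.
SoundMix is on every critical path, so each day cut from SoundMix cuts the finish by one (this holds down to a finish of 19).
Need 20 − 19 = 1 day off SoundMix → SoundMix becomes 7 days, finish becomes 19.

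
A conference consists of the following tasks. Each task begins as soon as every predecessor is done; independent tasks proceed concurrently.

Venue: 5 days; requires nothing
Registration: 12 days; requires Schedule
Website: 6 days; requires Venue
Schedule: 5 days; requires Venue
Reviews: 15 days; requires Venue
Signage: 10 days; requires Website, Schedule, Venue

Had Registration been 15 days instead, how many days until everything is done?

25

Actual critical path: Venue→Schedule→Registration = 5+5+12 = 22 ⇒ 22 days.
Since Registration is critical, the +3 change carries straight to that chain (now 25 days).
That remains the longest chain; total 25 days.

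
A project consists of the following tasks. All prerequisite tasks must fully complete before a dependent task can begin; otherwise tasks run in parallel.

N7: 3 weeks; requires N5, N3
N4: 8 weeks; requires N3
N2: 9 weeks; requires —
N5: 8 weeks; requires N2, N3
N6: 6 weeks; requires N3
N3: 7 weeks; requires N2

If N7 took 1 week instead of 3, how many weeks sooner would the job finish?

Actual critical path: N2→N3→N5→N7 = 9+7+8+3 = 27 ⇒ 27 weeks.
Since N7 is critical, the -2 change carries straight to that chain (now 25 weeks).
The critical path is still N2→N3→N5→N7; finish is now 25 weeks.
Change in finish: 25 − 27 = -2 weeks.

2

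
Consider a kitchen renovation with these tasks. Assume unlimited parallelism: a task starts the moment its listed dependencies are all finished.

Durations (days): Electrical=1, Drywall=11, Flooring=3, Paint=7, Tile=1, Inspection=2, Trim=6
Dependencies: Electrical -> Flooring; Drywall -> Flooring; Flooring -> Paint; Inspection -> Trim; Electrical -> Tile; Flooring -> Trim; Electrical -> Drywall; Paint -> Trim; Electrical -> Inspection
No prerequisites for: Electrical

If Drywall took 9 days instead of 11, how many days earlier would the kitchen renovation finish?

The binding path is Electrical→Drywall→Flooring→Paint→Trim = 1+11+3+7+6 = 28; finish at 28 days.
Since Drywall is critical, the -2 change carries straight to that chain (now 26 days).
That remains the longest chain; total 26 days.
Change in finish: 26 − 28 = -2 days.

2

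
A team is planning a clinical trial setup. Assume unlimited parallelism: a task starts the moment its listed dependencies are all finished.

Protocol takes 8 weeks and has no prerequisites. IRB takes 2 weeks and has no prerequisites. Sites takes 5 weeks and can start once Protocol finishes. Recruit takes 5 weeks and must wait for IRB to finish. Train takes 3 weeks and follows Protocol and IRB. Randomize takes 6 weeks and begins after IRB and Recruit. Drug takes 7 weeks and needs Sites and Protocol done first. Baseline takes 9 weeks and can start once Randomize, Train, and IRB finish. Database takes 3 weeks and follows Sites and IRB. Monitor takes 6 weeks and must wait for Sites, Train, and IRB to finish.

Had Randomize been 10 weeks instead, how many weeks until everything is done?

26

The binding path is IRB→Recruit→Randomize→Baseline = 2+5+6+9 = 22; finish at 22 weeks.
Randomize is on the critical path; changing it to 10 makes that path 26 weeks.
No other chain overtakes it, so the finish is 26 weeks.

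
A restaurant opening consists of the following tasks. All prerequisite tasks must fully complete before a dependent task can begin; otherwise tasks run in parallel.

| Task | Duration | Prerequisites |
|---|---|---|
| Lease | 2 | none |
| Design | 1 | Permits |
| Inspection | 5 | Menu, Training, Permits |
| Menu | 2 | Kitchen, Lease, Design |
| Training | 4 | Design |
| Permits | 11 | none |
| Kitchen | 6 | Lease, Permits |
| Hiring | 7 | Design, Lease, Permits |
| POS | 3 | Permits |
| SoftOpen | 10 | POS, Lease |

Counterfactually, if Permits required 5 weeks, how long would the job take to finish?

Actual critical path: Permits→Kitchen→Menu→Inspection = 11+6+2+5 = 24 ⇒ 24 weeks.
Since Permits is critical, the -6 change carries straight to that chain (now 18 weeks).
No other chain overtakes it, so the finish is 18 weeks.

18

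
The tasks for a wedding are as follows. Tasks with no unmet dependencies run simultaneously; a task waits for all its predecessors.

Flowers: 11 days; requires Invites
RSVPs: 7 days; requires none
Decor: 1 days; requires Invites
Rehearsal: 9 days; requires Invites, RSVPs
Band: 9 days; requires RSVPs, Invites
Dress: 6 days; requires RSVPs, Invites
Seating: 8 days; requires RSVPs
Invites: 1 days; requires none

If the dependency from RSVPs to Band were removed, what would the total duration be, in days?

16

With the dependency in place, RSVPs→Band = 7+9 = 16 sets the finish at 16 days.
Without RSVPs→Band, Band's earliest start moves from 7 to 1.
New critical path: RSVPs→Rehearsal = 7+9 = 16 ⇒ 16 days.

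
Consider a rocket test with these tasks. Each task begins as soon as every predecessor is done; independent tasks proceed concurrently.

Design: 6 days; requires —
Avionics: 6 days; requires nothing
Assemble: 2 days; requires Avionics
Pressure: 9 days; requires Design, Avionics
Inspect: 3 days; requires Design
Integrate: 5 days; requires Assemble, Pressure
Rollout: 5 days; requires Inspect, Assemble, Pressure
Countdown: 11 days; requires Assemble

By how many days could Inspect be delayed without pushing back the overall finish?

6

The longest chain is Design→Pressure→Integrate = 6+9+5 = 20; overall finish 20 days.
Longest path through Inspect: 14 days (earliest finish 9, latest finish 15).
Slack of Inspect = 12 − 6 = 6 days.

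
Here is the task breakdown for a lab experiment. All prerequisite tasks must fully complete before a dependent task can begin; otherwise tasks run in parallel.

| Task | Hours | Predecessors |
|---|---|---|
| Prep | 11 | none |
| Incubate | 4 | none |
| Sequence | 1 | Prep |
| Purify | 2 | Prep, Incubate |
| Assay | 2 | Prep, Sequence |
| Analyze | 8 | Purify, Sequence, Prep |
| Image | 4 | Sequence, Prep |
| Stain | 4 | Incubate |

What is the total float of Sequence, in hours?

1

The longest chain is Prep→Purify→Analyze = 11+2+8 = 21; overall finish 21 hours.
Sequence finishes as early as 12 and must finish by 13.
Float = 21 − 20 = 1.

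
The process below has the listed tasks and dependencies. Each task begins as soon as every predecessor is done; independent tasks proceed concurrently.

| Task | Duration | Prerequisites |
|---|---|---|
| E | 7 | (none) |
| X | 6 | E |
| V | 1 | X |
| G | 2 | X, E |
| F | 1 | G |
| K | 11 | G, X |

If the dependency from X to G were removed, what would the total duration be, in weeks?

Original critical path: E→X→G→K = 7+6+2+11 = 26 ⇒ 26 weeks.
Without X→G, G's earliest start moves from 13 to 7.
The longest chain is now E→X→K = 7+6+11 = 24, so the process takes 24 weeks.

24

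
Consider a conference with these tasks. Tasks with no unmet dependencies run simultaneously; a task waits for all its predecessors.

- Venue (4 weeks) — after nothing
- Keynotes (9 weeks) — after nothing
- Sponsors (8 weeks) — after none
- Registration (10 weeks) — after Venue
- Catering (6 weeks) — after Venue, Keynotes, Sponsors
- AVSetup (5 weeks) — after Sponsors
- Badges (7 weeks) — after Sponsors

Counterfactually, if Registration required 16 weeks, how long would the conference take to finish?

20

The binding path is Keynotes→Catering = 9+6 = 15; finish at 15 weeks.
The longest path through Registration is only 14 weeks, so Registration has float 1.
New critical path: Venue→Registration = 4+16 = 20 ⇒ 20 weeks.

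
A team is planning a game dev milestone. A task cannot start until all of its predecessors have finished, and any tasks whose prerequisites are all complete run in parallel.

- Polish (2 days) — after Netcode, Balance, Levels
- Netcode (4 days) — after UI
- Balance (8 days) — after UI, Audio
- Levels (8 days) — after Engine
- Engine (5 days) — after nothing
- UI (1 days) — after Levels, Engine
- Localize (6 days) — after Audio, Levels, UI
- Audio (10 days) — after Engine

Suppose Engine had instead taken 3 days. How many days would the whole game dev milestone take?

Actual critical path: Engine→Audio→Balance→Polish = 5+10+8+2 = 25 ⇒ 25 days.
Since Engine is critical, the -2 change carries straight to that chain (now 23 days).
No other chain overtakes it, so the finish is 23 days.

23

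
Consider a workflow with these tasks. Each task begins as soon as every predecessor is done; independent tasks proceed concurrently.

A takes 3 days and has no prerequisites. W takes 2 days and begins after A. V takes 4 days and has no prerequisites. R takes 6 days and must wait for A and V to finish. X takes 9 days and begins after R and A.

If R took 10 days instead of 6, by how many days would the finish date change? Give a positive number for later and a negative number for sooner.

4

As given, the longest chain is V→R→X = 4+6+9 = 19, so the finish is 19 days.
Since R is critical, the +4 change carries straight to that chain (now 23 days).
No other chain overtakes it, so the finish is 23 days.
Change in finish: 23 − 19 = +4 days.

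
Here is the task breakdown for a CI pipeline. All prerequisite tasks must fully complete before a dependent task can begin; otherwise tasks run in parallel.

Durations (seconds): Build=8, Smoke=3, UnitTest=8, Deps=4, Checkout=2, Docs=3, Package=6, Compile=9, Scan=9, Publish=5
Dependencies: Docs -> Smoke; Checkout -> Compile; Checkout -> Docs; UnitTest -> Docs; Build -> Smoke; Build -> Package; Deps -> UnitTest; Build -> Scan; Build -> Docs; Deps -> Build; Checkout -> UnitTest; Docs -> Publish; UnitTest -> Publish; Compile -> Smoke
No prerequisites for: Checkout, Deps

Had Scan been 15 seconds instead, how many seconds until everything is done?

27

Actual critical path: Deps→Build→Scan = 4+8+9 = 21 ⇒ 21 seconds.
Scan is on the critical path; changing it to 15 makes that path 27 seconds.
The critical path is still Deps→Build→Scan; finish is now 27 seconds.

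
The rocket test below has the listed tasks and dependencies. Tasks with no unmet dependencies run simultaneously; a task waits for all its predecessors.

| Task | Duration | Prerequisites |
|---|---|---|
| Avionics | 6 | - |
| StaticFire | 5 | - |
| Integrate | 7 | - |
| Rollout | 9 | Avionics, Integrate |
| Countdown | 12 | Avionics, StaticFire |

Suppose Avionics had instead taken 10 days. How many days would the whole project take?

22

Critical path before the change: Avionics→Countdown = 6+12 = 18 giving 18 days.
Avionics is on the critical path; changing it to 10 makes that path 22 days.
That remains the longest chain; total 22 days.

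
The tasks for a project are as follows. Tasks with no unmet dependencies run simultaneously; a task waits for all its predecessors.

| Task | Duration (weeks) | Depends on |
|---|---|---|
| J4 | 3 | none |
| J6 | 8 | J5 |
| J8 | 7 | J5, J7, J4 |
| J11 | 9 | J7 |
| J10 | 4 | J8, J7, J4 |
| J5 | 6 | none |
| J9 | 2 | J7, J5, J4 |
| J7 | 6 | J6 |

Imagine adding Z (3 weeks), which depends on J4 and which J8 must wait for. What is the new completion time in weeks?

Originally the job takes 31 weeks.
With Z inserted, J8 now waits for max(J5, J7, J4, Z).
New critical path: J5→J6→J7→J8→J10 = 6+8+6+7+4 = 31 ⇒ 31 weeks.

31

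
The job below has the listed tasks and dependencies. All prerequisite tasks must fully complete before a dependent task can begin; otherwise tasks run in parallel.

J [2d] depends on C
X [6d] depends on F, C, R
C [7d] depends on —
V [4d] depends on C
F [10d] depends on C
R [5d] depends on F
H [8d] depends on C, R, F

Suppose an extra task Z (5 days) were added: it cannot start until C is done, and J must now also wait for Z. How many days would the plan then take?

30

Originally the plan takes 30 days.
With Z inserted, J now waits for max(C, Z).
New critical path: C→F→R→H = 7+10+5+8 = 30 ⇒ 30 days.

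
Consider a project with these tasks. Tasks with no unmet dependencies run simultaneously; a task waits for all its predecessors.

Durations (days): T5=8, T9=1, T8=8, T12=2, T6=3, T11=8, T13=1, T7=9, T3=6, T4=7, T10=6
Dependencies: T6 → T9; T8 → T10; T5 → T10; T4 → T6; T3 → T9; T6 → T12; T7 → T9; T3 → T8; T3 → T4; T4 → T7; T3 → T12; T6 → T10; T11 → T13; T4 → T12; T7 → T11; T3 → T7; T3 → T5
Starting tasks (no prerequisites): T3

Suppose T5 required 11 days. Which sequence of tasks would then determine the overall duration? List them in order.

Actual critical path: T3→T4→T7→T11→T13 = 6+7+9+8+1 = 31 ⇒ 31 days.
The longest path through T5 is only 20 days, so T5 has float 11.
No other chain overtakes it, so the finish is 31 days.

T3, T4, T7, T11, T13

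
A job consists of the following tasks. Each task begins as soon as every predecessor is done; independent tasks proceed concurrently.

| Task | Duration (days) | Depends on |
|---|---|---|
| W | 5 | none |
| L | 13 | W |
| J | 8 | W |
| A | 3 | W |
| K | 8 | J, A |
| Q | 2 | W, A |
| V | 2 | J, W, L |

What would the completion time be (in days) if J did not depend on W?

20

Before: longest chain W→J→K = 5+8+8 = 21, finish 21.
Without W→J, J's earliest start moves from 5 to 0.
The longest chain is now W→L→V = 5+13+2 = 20, so the project takes 20 days.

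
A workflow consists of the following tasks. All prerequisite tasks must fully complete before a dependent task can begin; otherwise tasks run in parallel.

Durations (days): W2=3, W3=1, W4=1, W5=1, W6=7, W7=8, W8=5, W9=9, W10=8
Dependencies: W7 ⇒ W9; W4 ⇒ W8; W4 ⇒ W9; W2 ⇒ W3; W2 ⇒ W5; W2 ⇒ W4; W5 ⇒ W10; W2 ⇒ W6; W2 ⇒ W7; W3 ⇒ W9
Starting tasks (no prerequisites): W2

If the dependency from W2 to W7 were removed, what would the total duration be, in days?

17

With the dependency in place, W2→W7→W9 = 3+8+9 = 20 sets the finish at 20 days.
Without W2→W7, W7's earliest start moves from 3 to 0.
New critical path: W7→W9 = 8+9 = 17 ⇒ 17 days.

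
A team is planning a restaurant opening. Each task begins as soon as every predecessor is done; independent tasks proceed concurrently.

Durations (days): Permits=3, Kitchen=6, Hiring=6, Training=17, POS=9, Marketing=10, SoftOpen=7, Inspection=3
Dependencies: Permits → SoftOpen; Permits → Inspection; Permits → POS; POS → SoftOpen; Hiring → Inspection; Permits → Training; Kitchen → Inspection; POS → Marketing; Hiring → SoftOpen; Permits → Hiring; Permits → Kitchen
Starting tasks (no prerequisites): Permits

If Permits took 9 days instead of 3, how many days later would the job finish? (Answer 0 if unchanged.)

6

Baseline: Permits→POS→Marketing = 3+9+10 = 22 → 22 days.
Permits is on the critical path; changing it to 9 makes that path 28 days.
No other chain overtakes it, so the finish is 28 days.
Change in finish: 28 − 22 = +6 days.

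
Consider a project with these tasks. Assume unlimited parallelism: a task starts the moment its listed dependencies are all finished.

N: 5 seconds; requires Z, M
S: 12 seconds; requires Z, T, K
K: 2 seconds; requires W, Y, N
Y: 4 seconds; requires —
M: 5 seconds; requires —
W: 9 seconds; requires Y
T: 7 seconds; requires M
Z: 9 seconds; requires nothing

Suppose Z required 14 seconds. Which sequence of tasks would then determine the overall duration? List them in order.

Z, N, K, S

Critical path before the change: Z→N→K→S = 9+5+2+12 = 28 giving 28 seconds.
Z lies on that path, so at 14 seconds the path becomes 33 seconds.
The critical path is still Z→N→K→S; finish is now 33 seconds.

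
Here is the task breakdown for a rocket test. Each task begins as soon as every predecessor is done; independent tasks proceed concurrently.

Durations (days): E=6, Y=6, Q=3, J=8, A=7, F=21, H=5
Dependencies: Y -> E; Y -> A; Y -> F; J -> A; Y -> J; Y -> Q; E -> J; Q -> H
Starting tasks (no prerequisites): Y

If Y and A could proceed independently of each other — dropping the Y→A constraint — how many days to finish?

27

Before: longest chain Y→E→J→A = 6+6+8+7 = 27, finish 27.
Dropping Y→A doesn't change A's earliest start (20); another predecessor still binds.
New critical path: Y→E→J→A = 6+6+8+7 = 27 ⇒ 27 days.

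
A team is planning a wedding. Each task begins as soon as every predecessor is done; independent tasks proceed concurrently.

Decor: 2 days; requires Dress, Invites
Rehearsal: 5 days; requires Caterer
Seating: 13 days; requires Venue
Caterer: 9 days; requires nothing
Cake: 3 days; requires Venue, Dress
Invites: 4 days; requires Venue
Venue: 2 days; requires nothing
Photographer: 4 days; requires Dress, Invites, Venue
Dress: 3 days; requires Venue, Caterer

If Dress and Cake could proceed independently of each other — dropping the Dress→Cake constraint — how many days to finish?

With the dependency in place, Caterer→Dress→Photographer = 9+3+4 = 16 sets the finish at 16 days.
Without Dress→Cake, Cake's earliest start moves from 12 to 2.
The longest chain is now Caterer→Dress→Photographer = 9+3+4 = 16, so the schedule takes 16 days.

16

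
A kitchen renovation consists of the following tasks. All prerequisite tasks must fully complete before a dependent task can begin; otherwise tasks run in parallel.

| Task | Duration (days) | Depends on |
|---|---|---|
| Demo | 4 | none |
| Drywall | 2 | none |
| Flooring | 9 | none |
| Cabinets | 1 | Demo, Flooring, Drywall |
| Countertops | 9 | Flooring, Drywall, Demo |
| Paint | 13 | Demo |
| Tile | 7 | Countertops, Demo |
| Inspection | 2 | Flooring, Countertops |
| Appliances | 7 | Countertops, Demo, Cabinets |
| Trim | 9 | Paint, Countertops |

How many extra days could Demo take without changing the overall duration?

1

Critical path: Flooring→Countertops→Trim = 9+9+9 = 27, so the finish is 27 days.
Demo finishes as early as 4 and must finish by 5.
Slack of Demo = 1 − 0 = 1 day.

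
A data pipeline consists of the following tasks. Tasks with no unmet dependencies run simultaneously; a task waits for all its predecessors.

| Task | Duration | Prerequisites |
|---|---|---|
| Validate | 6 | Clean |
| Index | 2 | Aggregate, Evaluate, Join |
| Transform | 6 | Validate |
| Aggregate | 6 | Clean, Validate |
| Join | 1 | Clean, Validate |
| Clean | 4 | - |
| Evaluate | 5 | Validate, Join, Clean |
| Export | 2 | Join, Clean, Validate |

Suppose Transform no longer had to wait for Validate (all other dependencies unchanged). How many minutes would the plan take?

18

With the dependency in place, Clean→Validate→Join→Evaluate→Index = 4+6+1+5+2 = 18 sets the finish at 18 minutes.
Without Validate→Transform, Transform's earliest start moves from 10 to 0.
The longest chain is now Clean→Validate→Join→Evaluate→Index = 4+6+1+5+2 = 18, so the plan takes 18 minutes.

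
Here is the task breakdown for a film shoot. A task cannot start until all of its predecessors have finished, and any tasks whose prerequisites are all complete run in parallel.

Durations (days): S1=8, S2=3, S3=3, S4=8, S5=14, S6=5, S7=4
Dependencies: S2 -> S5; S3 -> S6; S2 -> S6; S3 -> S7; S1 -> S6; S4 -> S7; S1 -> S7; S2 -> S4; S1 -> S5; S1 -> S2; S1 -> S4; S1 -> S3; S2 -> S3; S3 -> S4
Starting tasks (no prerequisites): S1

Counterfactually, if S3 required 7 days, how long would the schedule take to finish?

30

Actual critical path: S1→S2→S3→S4→S7 = 8+3+3+8+4 = 26 ⇒ 26 days.
S3 is on the critical path; changing it to 7 makes that path 30 days.
No other chain overtakes it, so the finish is 30 days.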